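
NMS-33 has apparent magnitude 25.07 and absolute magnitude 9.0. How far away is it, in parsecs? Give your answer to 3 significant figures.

1.64×10^4 pc

m − M = 5 log₁₀(d/10 pc)
25.07 − (9.0) = 16.07 = 5 log₁₀(d/10)
d = 10 × 10^(16.07/5) = 10 × 10^3.214 = 1.637×10^4 pc.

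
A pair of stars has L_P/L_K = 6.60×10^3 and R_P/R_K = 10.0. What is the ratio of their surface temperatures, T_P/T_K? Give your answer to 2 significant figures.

2.9

L ∝ R²T⁴ gives T ∝ (L/R²)^(1/4), so
T_P/T_K = (6.60×10^3 / 10.0²)^(1/4) = (66.00)^(1/4) = 2.850.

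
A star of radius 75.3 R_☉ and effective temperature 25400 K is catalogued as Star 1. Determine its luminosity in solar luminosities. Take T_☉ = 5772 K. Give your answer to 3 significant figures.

2.13×10^6 solar luminosities

L/L_☉ = (R/R_☉)² (T/T_☉)⁴ = (75.3)² × (25400/5772)⁴
       = 5670 × (4.401)⁴ = 5670 × 375.0 = 2.126×10^6.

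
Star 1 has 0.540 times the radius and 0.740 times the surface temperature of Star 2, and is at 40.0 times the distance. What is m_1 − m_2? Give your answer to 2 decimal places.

10.66

L_1/L_2 = (0.540)²(0.740)⁴ = 0.08744.
F_1/F_2 = (L_1/L_2)/(d_1/d_2)² = 0.08744/1600 = 5.465×10^-5.
m_1 − m_2 = −2.5 log₁₀(5.465×10^-5) = 10.66.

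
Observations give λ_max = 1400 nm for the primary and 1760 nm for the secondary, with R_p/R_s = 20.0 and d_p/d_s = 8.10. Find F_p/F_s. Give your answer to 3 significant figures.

Wien's law: T_p/T_s = λ_s/λ_p = 1760/1400 = 1.257.
L_p/L_s = (R_p/R_s)²(T_p/T_s)⁴ = (20.0)²(1.257)⁴ = 999.1.
F_p/F_s = (L_p/L_s)/(d_p/d_s)² = 999.1/(8.10)² = 15.23.

15.2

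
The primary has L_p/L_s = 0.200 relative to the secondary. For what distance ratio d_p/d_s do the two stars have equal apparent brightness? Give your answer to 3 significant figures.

0.447

Equal flux requires L_p/d_p² = L_s/d_s², so d_p/d_s = √(L_p/L_s)
= √(0.200) = 0.4472.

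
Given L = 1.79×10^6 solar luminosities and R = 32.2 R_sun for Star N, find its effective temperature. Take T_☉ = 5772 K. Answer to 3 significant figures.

T/T_☉ = (L/L_☉)^(1/4) / (R/R_☉)^(1/2)
T = 5772 × (1.79×10^6)^(1/4) / √(32.2) = 5772 × 36.58 / 5.675 = 3.721×10^4 K.

3.72×10^4 K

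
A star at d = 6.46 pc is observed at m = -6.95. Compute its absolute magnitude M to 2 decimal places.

M = m − 5 log₁₀(d/10 pc) = -6.95 − 5 log₁₀(6.46/10)
  = -6.95 − 5 × -0.190 = -6.95 − -0.95 = -6.00.

-6.00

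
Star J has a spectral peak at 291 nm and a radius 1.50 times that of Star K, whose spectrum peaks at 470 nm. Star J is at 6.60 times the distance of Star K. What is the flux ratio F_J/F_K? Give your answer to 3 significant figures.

0.351

Wien's law: T_J/T_K = λ_K/λ_J = 470/291 = 1.615.
L_J/L_K = (R_J/R_K)²(T_J/T_K)⁴ = (1.50)²(1.615)⁴ = 15.31.
F_J/F_K = (L_J/L_K)/(d_J/d_K)² = 15.31/(6.60)² = 0.3515.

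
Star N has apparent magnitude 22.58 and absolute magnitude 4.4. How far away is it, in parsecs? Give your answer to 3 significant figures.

4.33×10^4 pc

m − M = 5 log₁₀(d/10 pc)
22.58 − (4.4) = 18.18 = 5 log₁₀(d/10)
d = 10 × 10^(18.18/5) = 10 × 10^3.636 = 4.325×10^4 pc.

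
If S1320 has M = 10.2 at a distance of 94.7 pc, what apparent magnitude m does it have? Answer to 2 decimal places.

15.08

m = M + 5 log₁₀(d/10 pc) = 10.2 + 5 log₁₀(94.7/10)
  = 10.2 + 5 × 0.976 = 10.2 + 4.88 = 15.08.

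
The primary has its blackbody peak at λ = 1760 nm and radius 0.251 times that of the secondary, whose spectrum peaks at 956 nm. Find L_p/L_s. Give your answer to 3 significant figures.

0.00548

Wien's law gives T ∝ 1/λ_max, so T_p/T_s = λ_s/λ_p = 956/1760 = 0.5432.
Then L ∝ R²T⁴ gives L_p/L_s = (0.251)² × (0.5432)⁴ = 0.06300 × 0.08705 = 0.005484.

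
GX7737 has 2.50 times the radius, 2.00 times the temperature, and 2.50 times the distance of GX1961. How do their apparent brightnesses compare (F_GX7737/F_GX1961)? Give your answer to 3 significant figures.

L_GX7737/L_GX1961 = (R_GX7737/R_GX1961)²(T_GX7737/T_GX1961)⁴ = (2.50)² × (2.00)⁴ = 100.0.
F_GX7737/F_GX1961 = (L_GX7737/L_GX1961)/(d_GX7737/d_GX1961)² = 100.0 / (2.50)² = 16.00.

16.0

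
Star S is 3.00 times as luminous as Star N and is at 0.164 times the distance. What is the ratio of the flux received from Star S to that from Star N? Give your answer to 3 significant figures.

F = L/(4πd²), so F_S/F_N = (L_S/L_N) / (d_S/d_N)²
= 3.00 / (0.164)² = 3.00 / 0.02690 = 111.5.

112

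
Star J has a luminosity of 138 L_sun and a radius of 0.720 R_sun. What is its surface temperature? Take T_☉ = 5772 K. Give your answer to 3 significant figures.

2.33×10^4 K

T/T_☉ = (L/L_☉)^(1/4) / (R/R_☉)^(1/2)
T = 5772 × (138)^(1/4) / √(0.720) = 5772 × 3.427 / 0.8485 = 2.331×10^4 K.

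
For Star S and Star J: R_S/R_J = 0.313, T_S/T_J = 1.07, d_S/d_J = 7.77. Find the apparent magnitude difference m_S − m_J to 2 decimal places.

L_S/L_J = (0.313)²(1.07)⁴ = 0.1284.
F_S/F_J = (L_S/L_J)/(d_S/d_J)² = 0.1284/60.37 = 0.002127.
m_S − m_J = −2.5 log₁₀(0.002127) = 6.68.

6.68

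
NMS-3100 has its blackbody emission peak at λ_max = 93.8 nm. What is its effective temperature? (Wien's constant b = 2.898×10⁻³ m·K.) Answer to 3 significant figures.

3.09×10^4 K

T = b/λ_max = 2.898×10⁻³ / (93.8×10⁻⁹) = 3.090×10^4 K.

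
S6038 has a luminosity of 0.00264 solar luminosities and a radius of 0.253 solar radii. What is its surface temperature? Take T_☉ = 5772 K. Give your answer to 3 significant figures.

2.60×10^3 K

T/T_☉ = (L/L_☉)^(1/4) / (R/R_☉)^(1/2)
T = 5772 × (0.00264)^(1/4) / √(0.253) = 5772 × 0.2267 / 0.5030 = 2601 K.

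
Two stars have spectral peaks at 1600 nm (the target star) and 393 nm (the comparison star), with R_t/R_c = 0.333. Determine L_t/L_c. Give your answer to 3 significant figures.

4.04×10^-4

Wien's law gives T ∝ 1/λ_max, so T_t/T_c = λ_c/λ_t = 393/1600 = 0.2456.
Then L ∝ R²T⁴ gives L_t/L_c = (0.333)² × (0.2456)⁴ = 0.1109 × 0.003640 = 4.036×10^-4.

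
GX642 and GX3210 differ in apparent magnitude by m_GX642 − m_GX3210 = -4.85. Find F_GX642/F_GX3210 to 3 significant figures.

F_GX642/F_GX3210 = 10^(−(m_GX642 − m_GX3210)/2.5) = 10^(4.85/2.5) = 10^1.940 = 87.10.

87.1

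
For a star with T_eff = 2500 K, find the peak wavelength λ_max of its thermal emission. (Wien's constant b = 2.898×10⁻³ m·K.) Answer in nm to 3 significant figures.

1.16×10^3 nm

λ_max = b/T = 2.898×10⁻³ / 2500 = 1.16×10^-6 m = 1159 nm.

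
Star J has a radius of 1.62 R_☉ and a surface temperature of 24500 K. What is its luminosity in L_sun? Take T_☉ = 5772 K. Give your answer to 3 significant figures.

L/L_☉ = (R/R_☉)² (T/T_☉)⁴ = (1.62)² × (24500/5772)⁴
       = 2.624 × (4.245)⁴ = 2.624 × 324.6 = 851.9.

852 L_sun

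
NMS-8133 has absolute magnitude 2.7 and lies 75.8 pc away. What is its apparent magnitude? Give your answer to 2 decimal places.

m = M + 5 log₁₀(d/10 pc) = 2.7 + 5 log₁₀(75.8/10)
  = 2.7 + 5 × 0.880 = 2.7 + 4.40 = 7.10.

7.10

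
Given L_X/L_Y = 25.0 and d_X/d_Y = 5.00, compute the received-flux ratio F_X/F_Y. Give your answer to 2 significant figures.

F = L/(4πd²), so F_X/F_Y = (L_X/L_Y) / (d_X/d_Y)²
= 25.0 / (5.00)² = 25.0 / 25.00 = 1.000.

1.0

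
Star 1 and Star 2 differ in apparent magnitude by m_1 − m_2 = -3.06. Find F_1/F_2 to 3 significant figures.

16.7

F_1/F_2 = 10^(−(m_1 − m_2)/2.5) = 10^(3.06/2.5) = 10^1.224 = 16.75.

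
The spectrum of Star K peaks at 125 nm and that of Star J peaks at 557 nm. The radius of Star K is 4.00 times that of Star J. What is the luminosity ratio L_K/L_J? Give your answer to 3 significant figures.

6.31×10^3

Wien's law gives T ∝ 1/λ_max, so T_K/T_J = λ_J/λ_K = 557/125 = 4.456.
Then L ∝ R²T⁴ gives L_K/L_J = (4.00)² × (4.456)⁴ = 16.00 × 394.3 = 6308.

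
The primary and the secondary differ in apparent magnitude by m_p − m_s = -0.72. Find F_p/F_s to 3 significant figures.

F_p/F_s = 10^(−(m_p − m_s)/2.5) = 10^(0.72/2.5) = 10^0.288 = 1.941.

1.94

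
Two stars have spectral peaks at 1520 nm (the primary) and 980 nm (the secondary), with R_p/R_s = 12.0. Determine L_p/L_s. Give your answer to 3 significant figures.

24.9

Wien's law gives T ∝ 1/λ_max, so T_p/T_s = λ_s/λ_p = 980/1520 = 0.6447.
Then L ∝ R²T⁴ gives L_p/L_s = (12.0)² × (0.6447)⁴ = 144.0 × 0.1728 = 24.88.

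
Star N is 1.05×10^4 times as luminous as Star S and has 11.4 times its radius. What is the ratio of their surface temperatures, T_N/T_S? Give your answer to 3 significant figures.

3.00

L ∝ R²T⁴ gives T ∝ (L/R²)^(1/4), so
T_N/T_S = (1.05×10^4 / 11.4²)^(1/4) = (80.79)^(1/4) = 2.998.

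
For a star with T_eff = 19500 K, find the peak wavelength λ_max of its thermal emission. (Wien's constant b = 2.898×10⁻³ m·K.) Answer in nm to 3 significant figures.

λ_max = b/T = 2.898×10⁻³ / 19500 = 1.49×10^-7 m = 148.6 nm.

149 nm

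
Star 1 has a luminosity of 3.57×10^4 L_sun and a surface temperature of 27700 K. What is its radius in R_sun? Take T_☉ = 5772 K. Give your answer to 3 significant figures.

8.20 R_sun

R/R_☉ = √(L/L_☉) / (T/T_☉)² = √(3.57×10^4) / (4.799)²
       = 188.9 / 23.03 = 8.204.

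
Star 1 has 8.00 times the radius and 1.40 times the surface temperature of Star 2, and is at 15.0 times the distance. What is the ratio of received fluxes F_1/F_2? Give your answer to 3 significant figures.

L_1/L_2 = (R_1/R_2)²(T_1/T_2)⁴ = (8.00)² × (1.40)⁴ = 245.9.
F_1/F_2 = (L_1/L_2)/(d_1/d_2)² = 245.9 / (15.0)² = 1.093.

1.09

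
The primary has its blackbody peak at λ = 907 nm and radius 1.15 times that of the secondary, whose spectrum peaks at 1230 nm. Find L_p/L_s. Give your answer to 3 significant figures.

Wien's law gives T ∝ 1/λ_max, so T_p/T_s = λ_s/λ_p = 1230/907 = 1.356.
Then L ∝ R²T⁴ gives L_p/L_s = (1.15)² × (1.356)⁴ = 1.322 × 3.382 = 4.473.

4.47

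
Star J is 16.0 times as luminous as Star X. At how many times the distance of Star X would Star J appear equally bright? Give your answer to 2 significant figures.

4.0

Equal flux requires L_J/d_J² = L_X/d_X², so d_J/d_X = √(L_J/L_X)
= √(16.0) = 4.000.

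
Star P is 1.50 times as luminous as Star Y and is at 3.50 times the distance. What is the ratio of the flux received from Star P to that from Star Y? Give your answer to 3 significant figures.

0.122

F = L/(4πd²), so F_P/F_Y = (L_P/L_Y) / (d_P/d_Y)²
= 1.50 / (3.50)² = 1.50 / 12.25 = 0.1224.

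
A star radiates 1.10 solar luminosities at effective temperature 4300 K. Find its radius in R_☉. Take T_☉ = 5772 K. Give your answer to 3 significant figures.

R/R_☉ = √(L/L_☉) / (T/T_☉)² = √(1.10) / (0.7450)²
       = 1.049 / 0.5550 = 1.890.

1.89 R_☉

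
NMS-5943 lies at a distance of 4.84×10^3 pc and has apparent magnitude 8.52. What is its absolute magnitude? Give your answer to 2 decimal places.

-4.90

M = m − 5 log₁₀(d/10 pc) = 8.52 − 5 log₁₀(4.84×10^3/10)
  = 8.52 − 5 × 2.685 = 8.52 − 13.42 = -4.90.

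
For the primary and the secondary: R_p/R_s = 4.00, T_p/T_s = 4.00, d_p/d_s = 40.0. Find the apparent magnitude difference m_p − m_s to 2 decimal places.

L_p/L_s = (4.00)²(4.00)⁴ = 4096.
F_p/F_s = (L_p/L_s)/(d_p/d_s)² = 4096/1600 = 2.560.
m_p − m_s = −2.5 log₁₀(2.560) = -1.02.

-1.02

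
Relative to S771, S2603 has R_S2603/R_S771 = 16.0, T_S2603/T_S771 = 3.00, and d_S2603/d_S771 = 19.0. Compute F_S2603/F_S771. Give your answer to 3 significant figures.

L_S2603/L_S771 = (R_S2603/R_S771)²(T_S2603/T_S771)⁴ = (16.0)² × (3.00)⁴ = 2.074×10^4.
F_S2603/F_S771 = (L_S2603/L_S771)/(d_S2603/d_S771)² = 2.074×10^4 / (19.0)² = 57.44.

57.4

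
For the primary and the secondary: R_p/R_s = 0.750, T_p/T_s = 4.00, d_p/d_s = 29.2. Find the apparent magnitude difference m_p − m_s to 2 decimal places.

L_p/L_s = (0.750)²(4.00)⁴ = 144.0.
F_p/F_s = (L_p/L_s)/(d_p/d_s)² = 144.0/852.6 = 0.1689.
m_p − m_s = −2.5 log₁₀(0.1689) = 1.93.

1.93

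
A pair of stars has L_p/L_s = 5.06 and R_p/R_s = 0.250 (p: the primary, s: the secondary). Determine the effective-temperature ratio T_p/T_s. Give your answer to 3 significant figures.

3.00

L ∝ R²T⁴ gives T ∝ (L/R²)^(1/4), so
T_p/T_s = (5.06 / 0.250²)^(1/4) = (80.96)^(1/4) = 3.000.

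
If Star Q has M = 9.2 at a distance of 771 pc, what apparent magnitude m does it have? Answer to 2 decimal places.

18.64

m = M + 5 log₁₀(d/10 pc) = 9.2 + 5 log₁₀(771/10)
  = 9.2 + 5 × 1.887 = 9.2 + 9.44 = 18.64.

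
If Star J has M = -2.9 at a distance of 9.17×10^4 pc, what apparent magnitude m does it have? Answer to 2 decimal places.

m = M + 5 log₁₀(d/10 pc) = -2.9 + 5 log₁₀(9.17×10^4/10)
  = -2.9 + 5 × 3.962 = -2.9 + 19.81 = 16.91.

16.91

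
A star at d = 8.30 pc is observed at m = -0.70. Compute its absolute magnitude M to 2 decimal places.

M = m − 5 log₁₀(d/10 pc) = -0.70 − 5 log₁₀(8.30/10)
  = -0.70 − 5 × -0.081 = -0.70 − -0.40 = -0.30.

-0.30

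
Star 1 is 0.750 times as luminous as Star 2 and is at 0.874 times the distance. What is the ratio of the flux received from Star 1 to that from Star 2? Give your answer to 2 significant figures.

0.98

F = L/(4πd²), so F_1/F_2 = (L_1/L_2) / (d_1/d_2)²
= 0.750 / (0.874)² = 0.750 / 0.7639 = 0.9818.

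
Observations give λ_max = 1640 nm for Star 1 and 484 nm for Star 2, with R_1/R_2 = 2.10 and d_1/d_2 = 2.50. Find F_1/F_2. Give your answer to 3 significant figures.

0.00535

Wien's law: T_1/T_2 = λ_2/λ_1 = 484/1640 = 0.2951.
L_1/L_2 = (R_1/R_2)²(T_1/T_2)⁴ = (2.10)²(0.2951)⁴ = 0.03345.
F_1/F_2 = (L_1/L_2)/(d_1/d_2)² = 0.03345/(2.50)² = 0.005353.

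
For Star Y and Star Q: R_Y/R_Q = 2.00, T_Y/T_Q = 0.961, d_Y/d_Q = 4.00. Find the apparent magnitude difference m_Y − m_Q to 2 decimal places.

1.68

L_Y/L_Q = (2.00)²(0.961)⁴ = 3.412.
F_Y/F_Q = (L_Y/L_Q)/(d_Y/d_Q)² = 3.412/16.00 = 0.2132.
m_Y − m_Q = −2.5 log₁₀(0.2132) = 1.68.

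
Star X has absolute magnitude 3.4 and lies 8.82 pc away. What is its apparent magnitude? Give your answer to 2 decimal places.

m = M + 5 log₁₀(d/10 pc) = 3.4 + 5 log₁₀(8.82/10)
  = 3.4 + 5 × -0.055 = 3.4 + -0.27 = 3.13.

3.13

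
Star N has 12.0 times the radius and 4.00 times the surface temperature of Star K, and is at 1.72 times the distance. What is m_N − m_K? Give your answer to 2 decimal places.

-10.24

L_N/L_K = (12.0)²(4.00)⁴ = 3.686×10^4.
F_N/F_K = (L_N/L_K)/(d_N/d_K)² = 3.686×10^4/2.958 = 1.246×10^4.
m_N − m_K = −2.5 log₁₀(1.246×10^4) = -10.24.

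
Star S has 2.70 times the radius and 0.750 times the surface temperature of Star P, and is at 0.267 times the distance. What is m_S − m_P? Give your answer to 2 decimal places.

-3.77

L_S/L_P = (2.70)²(0.750)⁴ = 2.307.
F_S/F_P = (L_S/L_P)/(d_S/d_P)² = 2.307/0.07129 = 32.36.
m_S − m_P = −2.5 log₁₀(32.36) = -3.77.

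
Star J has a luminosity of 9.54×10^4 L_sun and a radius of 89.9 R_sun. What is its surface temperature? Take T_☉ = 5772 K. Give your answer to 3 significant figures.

T/T_☉ = (L/L_☉)^(1/4) / (R/R_☉)^(1/2)
T = 5772 × (9.54×10^4)^(1/4) / √(89.9) = 5772 × 17.57 / 9.482 = 1.070×10^4 K.

1.07×10^4 K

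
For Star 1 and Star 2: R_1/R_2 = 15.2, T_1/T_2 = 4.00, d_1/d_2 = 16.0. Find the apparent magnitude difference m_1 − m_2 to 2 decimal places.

L_1/L_2 = (15.2)²(4.00)⁴ = 5.915×10^4.
F_1/F_2 = (L_1/L_2)/(d_1/d_2)² = 5.915×10^4/256.0 = 231.0.
m_1 − m_2 = −2.5 log₁₀(231.0) = -5.91.

-5.91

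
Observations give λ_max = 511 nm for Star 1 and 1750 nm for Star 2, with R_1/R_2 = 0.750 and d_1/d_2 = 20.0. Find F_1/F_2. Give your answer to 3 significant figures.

0.193

Wien's law: T_1/T_2 = λ_2/λ_1 = 1750/511 = 3.425.
L_1/L_2 = (R_1/R_2)²(T_1/T_2)⁴ = (0.750)²(3.425)⁴ = 77.37.
F_1/F_2 = (L_1/L_2)/(d_1/d_2)² = 77.37/(20.0)² = 0.1934.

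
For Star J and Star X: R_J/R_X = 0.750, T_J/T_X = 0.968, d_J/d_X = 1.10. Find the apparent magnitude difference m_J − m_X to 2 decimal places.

L_J/L_X = (0.750)²(0.968)⁴ = 0.4939.
F_J/F_X = (L_J/L_X)/(d_J/d_X)² = 0.4939/1.210 = 0.4082.
m_J − m_X = −2.5 log₁₀(0.4082) = 0.97.

0.97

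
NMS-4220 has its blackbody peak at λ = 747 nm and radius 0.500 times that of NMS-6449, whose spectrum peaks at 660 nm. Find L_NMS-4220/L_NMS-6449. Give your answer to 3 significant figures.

0.152

Wien's law gives T ∝ 1/λ_max, so T_NMS-4220/T_NMS-6449 = λ_NMS-6449/λ_NMS-4220 = 660/747 = 0.8835.
Then L ∝ R²T⁴ gives L_NMS-4220/L_NMS-6449 = (0.500)² × (0.8835)⁴ = 0.2500 × 0.6094 = 0.1523.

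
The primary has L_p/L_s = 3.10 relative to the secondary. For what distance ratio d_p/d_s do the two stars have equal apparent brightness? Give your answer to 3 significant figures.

Equal flux requires L_p/d_p² = L_s/d_s², so d_p/d_s = √(L_p/L_s)
= √(3.10) = 1.761.

1.76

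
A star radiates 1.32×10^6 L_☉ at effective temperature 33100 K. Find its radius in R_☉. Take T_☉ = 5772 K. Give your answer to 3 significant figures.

R/R_☉ = √(L/L_☉) / (T/T_☉)² = √(1.32×10^6) / (5.735)²
       = 1149 / 32.89 = 34.94.

34.9 R_☉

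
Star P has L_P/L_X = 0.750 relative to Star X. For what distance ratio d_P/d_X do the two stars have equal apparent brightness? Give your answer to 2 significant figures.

Equal flux requires L_P/d_P² = L_X/d_X², so d_P/d_X = √(L_P/L_X)
= √(0.750) = 0.8660.

0.87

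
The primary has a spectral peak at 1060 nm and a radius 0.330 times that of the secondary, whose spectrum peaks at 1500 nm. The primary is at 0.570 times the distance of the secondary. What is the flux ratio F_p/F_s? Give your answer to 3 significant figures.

1.34

Wien's law: T_p/T_s = λ_s/λ_p = 1500/1060 = 1.415.
L_p/L_s = (R_p/R_s)²(T_p/T_s)⁴ = (0.330)²(1.415)⁴ = 0.4367.
F_p/F_s = (L_p/L_s)/(d_p/d_s)² = 0.4367/(0.570)² = 1.344.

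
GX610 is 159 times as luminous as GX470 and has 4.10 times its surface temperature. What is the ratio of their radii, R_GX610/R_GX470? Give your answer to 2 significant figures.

0.75

L ∝ R²T⁴ gives R ∝ √L / T², so
R_GX610/R_GX470 = √(159) / (4.10)² = 12.61 / 16.81 = 0.7501.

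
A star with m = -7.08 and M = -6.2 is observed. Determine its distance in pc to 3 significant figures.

6.67 pc

m − M = 5 log₁₀(d/10 pc)
-7.08 − (-6.2) = -0.88 = 5 log₁₀(d/10)
d = 10 × 10^(-0.88/5) = 10 × 10^-0.176 = 6.668 pc.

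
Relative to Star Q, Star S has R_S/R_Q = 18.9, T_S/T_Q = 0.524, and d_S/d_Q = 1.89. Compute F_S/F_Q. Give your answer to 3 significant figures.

7.54

L_S/L_Q = (R_S/R_Q)²(T_S/T_Q)⁴ = (18.9)² × (0.524)⁴ = 26.93.
F_S/F_Q = (L_S/L_Q)/(d_S/d_Q)² = 26.93 / (1.89)² = 7.539.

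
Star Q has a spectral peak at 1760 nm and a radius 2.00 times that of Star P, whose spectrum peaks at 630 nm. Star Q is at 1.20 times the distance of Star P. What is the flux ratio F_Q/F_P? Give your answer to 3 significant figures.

0.0456

Wien's law: T_Q/T_P = λ_P/λ_Q = 630/1760 = 0.3580.
L_Q/L_P = (R_Q/R_P)²(T_Q/T_P)⁴ = (2.00)²(0.3580)⁴ = 0.06567.
F_Q/F_P = (L_Q/L_P)/(d_Q/d_P)² = 0.06567/(1.20)² = 0.04560.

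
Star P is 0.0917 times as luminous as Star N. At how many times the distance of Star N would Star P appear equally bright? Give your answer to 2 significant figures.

Equal flux requires L_P/d_P² = L_N/d_N², so d_P/d_N = √(L_P/L_N)
= √(0.0917) = 0.3028.

0.30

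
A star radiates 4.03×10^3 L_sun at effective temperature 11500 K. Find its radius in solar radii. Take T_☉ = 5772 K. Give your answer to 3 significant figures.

R/R_☉ = √(L/L_☉) / (T/T_☉)² = √(4.03×10^3) / (1.992)²
       = 63.48 / 3.970 = 15.99.

16.0 solar radii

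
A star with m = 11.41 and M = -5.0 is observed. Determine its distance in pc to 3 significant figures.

1.91×10^4 pc

m − M = 5 log₁₀(d/10 pc)
11.41 − (-5.0) = 16.41 = 5 log₁₀(d/10)
d = 10 × 10^(16.41/5) = 10 × 10^3.282 = 1.914×10^4 pc.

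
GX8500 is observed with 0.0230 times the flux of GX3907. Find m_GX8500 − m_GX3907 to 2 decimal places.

m_GX8500 − m_GX3907 = −2.5 log₁₀(F_GX8500/F_GX3907) = −2.5 log₁₀(0.0230) = −2.5 × (-1.638) = 4.096.

4.10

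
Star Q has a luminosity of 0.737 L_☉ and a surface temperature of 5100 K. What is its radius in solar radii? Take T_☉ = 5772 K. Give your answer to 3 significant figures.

R/R_☉ = √(L/L_☉) / (T/T_☉)² = √(0.737) / (0.8836)²
       = 0.8585 / 0.7807 = 1.100.

1.10 solar radii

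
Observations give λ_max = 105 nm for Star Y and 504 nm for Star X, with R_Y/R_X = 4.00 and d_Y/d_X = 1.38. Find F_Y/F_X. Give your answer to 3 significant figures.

4.46×10^3

Wien's law: T_Y/T_X = λ_X/λ_Y = 504/105 = 4.800.
L_Y/L_X = (R_Y/R_X)²(T_Y/T_X)⁴ = (4.00)²(4.800)⁴ = 8493.
F_Y/F_X = (L_Y/L_X)/(d_Y/d_X)² = 8493/(1.38)² = 4460.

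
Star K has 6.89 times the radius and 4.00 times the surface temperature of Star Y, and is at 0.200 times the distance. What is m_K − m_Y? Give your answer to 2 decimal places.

L_K/L_Y = (6.89)²(4.00)⁴ = 1.215×10^4.
F_K/F_Y = (L_K/L_Y)/(d_K/d_Y)² = 1.215×10^4/0.04000 = 3.038×10^5.
m_K − m_Y = −2.5 log₁₀(3.038×10^5) = -13.71.

-13.71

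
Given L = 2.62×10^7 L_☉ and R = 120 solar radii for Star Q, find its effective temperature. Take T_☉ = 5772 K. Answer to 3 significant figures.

T/T_☉ = (L/L_☉)^(1/4) / (R/R_☉)^(1/2)
T = 5772 × (2.62×10^7)^(1/4) / √(120) = 5772 × 71.54 / 10.95 = 3.770×10^4 K.

3.77×10^4 K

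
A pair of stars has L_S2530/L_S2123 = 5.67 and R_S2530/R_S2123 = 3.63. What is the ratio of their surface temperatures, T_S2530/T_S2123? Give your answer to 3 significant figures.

0.810

L ∝ R²T⁴ gives T ∝ (L/R²)^(1/4), so
T_S2530/T_S2123 = (5.67 / 3.63²)^(1/4) = (0.4303)^(1/4) = 0.8099.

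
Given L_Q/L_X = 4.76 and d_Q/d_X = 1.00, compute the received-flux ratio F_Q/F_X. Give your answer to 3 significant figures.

F = L/(4πd²), so F_Q/F_X = (L_Q/L_X) / (d_Q/d_X)²
= 4.76 / (1.00)² = 4.76 / 1.000 = 4.760.

4.76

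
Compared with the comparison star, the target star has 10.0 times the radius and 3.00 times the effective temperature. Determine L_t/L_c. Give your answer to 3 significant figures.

From the Stefan–Boltzmann law, L ∝ R²T⁴, so
L_t/L_c = (R_t/R_c)² (T_t/T_c)⁴ = (10.0)² × (3.00)⁴ = 100.0 × 81.00 = 8100.

8.10×10^3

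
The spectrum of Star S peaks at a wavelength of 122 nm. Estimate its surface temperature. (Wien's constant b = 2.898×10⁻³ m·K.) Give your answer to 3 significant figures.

2.38×10^4 K

T = b/λ_max = 2.898×10⁻³ / (122×10⁻⁹) = 2.375×10^4 K.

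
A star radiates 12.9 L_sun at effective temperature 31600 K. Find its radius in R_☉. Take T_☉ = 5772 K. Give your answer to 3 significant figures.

0.120 R_☉

R/R_☉ = √(L/L_☉) / (T/T_☉)² = √(12.9) / (5.475)²
       = 3.592 / 29.97 = 0.1198.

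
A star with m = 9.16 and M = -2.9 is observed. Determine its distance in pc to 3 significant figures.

m − M = 5 log₁₀(d/10 pc)
9.16 − (-2.9) = 12.06 = 5 log₁₀(d/10)
d = 10 × 10^(12.06/5) = 10 × 10^2.412 = 2582 pc.

2.58×10^3 pc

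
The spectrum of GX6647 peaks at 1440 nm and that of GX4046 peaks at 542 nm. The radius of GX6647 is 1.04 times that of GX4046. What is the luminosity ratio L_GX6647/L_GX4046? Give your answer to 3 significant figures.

Wien's law gives T ∝ 1/λ_max, so T_GX6647/T_GX4046 = λ_GX4046/λ_GX6647 = 542/1440 = 0.3764.
Then L ∝ R²T⁴ gives L_GX6647/L_GX4046 = (1.04)² × (0.3764)⁴ = 1.082 × 0.02007 = 0.02171.

0.0217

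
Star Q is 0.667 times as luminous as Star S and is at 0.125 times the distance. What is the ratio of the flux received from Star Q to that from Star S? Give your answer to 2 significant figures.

F = L/(4πd²), so F_Q/F_S = (L_Q/L_S) / (d_Q/d_S)²
= 0.667 / (0.125)² = 0.667 / 0.01562 = 42.69.

43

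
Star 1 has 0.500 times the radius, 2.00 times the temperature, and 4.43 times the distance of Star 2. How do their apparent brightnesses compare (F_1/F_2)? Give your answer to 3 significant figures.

0.204

L_1/L_2 = (R_1/R_2)²(T_1/T_2)⁴ = (0.500)² × (2.00)⁴ = 4.000.
F_1/F_2 = (L_1/L_2)/(d_1/d_2)² = 4.000 / (4.43)² = 0.2038.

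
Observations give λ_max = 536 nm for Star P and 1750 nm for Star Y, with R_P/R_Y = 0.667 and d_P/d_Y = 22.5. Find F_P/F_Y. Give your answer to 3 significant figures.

0.0999

Wien's law: T_P/T_Y = λ_Y/λ_P = 1750/536 = 3.265.
L_P/L_Y = (R_P/R_Y)²(T_P/T_Y)⁴ = (0.667)²(3.265)⁴ = 50.55.
F_P/F_Y = (L_P/L_Y)/(d_P/d_Y)² = 50.55/(22.5)² = 0.09986.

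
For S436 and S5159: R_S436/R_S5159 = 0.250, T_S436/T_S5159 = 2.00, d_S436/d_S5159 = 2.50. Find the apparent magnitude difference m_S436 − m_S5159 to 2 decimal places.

1.99

L_S436/L_S5159 = (0.250)²(2.00)⁴ = 1.000.
F_S436/F_S5159 = (L_S436/L_S5159)/(d_S436/d_S5159)² = 1.000/6.250 = 0.1600.
m_S436 − m_S5159 = −2.5 log₁₀(0.1600) = 1.99.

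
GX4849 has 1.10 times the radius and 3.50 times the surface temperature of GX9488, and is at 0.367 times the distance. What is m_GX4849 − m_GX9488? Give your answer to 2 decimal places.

-7.82

L_GX4849/L_GX9488 = (1.10)²(3.50)⁴ = 181.6.
F_GX4849/F_GX9488 = (L_GX4849/L_GX9488)/(d_GX4849/d_GX9488)² = 181.6/0.1347 = 1348.
m_GX4849 − m_GX9488 = −2.5 log₁₀(1348) = -7.82.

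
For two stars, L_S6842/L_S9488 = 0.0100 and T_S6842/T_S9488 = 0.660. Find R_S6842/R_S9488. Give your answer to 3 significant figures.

L ∝ R²T⁴ gives R ∝ √L / T², so
R_S6842/R_S9488 = √(0.0100) / (0.660)² = 0.1000 / 0.4356 = 0.2296.

0.230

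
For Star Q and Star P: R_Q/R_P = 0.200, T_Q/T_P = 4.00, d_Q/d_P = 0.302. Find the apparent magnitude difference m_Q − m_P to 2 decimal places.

L_Q/L_P = (0.200)²(4.00)⁴ = 10.24.
F_Q/F_P = (L_Q/L_P)/(d_Q/d_P)² = 10.24/0.09120 = 112.3.
m_Q − m_P = −2.5 log₁₀(112.3) = -5.13.

-5.13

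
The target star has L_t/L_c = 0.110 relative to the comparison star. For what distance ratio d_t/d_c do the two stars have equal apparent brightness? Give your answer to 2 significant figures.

0.33

Equal flux requires L_t/d_t² = L_c/d_c², so d_t/d_c = √(L_t/L_c)
= √(0.110) = 0.3317.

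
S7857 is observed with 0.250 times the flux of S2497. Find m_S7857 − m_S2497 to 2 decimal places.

1.51

m_S7857 − m_S2497 = −2.5 log₁₀(F_S7857/F_S2497) = −2.5 log₁₀(0.250) = −2.5 × (-0.602) = 1.505.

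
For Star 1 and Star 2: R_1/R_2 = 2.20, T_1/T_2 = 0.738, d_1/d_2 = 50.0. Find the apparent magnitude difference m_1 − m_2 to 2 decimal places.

8.10

L_1/L_2 = (2.20)²(0.738)⁴ = 1.436.
F_1/F_2 = (L_1/L_2)/(d_1/d_2)² = 1.436/2500 = 5.743×10^-4.
m_1 − m_2 = −2.5 log₁₀(5.743×10^-4) = 8.10.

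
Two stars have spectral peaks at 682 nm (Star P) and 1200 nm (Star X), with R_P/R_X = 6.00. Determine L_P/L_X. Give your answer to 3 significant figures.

Wien's law gives T ∝ 1/λ_max, so T_P/T_X = λ_X/λ_P = 1200/682 = 1.760.
Then L ∝ R²T⁴ gives L_P/L_X = (6.00)² × (1.760)⁴ = 36.00 × 9.585 = 345.1.

345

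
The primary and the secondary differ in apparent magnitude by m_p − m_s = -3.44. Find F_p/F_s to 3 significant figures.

F_p/F_s = 10^(−(m_p − m_s)/2.5) = 10^(3.44/2.5) = 10^1.376 = 23.77.

23.8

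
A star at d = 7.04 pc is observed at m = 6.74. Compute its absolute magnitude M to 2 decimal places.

7.50

M = m − 5 log₁₀(d/10 pc) = 6.74 − 5 log₁₀(7.04/10)
  = 6.74 − 5 × -0.152 = 6.74 − -0.76 = 7.50.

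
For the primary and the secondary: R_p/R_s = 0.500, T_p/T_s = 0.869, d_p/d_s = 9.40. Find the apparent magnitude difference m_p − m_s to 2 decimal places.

L_p/L_s = (0.500)²(0.869)⁴ = 0.1426.
F_p/F_s = (L_p/L_s)/(d_p/d_s)² = 0.1426/88.36 = 0.001613.
m_p − m_s = −2.5 log₁₀(0.001613) = 6.98.

6.98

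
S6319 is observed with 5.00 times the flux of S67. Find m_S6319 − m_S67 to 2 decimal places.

-1.75

m_S6319 − m_S67 = −2.5 log₁₀(F_S6319/F_S67) = −2.5 log₁₀(5.00) = −2.5 × (0.699) = -1.747.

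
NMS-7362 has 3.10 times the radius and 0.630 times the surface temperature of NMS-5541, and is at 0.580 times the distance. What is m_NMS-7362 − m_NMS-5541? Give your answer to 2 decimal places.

L_NMS-7362/L_NMS-5541 = (3.10)²(0.630)⁴ = 1.514.
F_NMS-7362/F_NMS-5541 = (L_NMS-7362/L_NMS-5541)/(d_NMS-7362/d_NMS-5541)² = 1.514/0.3364 = 4.500.
m_NMS-7362 − m_NMS-5541 = −2.5 log₁₀(4.500) = -1.63.

-1.63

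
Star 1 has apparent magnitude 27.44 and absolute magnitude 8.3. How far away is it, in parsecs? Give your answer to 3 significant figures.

m − M = 5 log₁₀(d/10 pc)
27.44 − (8.3) = 19.14 = 5 log₁₀(d/10)
d = 10 × 10^(19.14/5) = 10 × 10^3.828 = 6.730×10^4 pc.

6.73×10^4 pc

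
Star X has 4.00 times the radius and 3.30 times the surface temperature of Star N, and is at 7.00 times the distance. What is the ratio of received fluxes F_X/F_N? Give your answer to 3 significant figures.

L_X/L_N = (R_X/R_N)²(T_X/T_N)⁴ = (4.00)² × (3.30)⁴ = 1897.
F_X/F_N = (L_X/L_N)/(d_X/d_N)² = 1897 / (7.00)² = 38.72.

38.7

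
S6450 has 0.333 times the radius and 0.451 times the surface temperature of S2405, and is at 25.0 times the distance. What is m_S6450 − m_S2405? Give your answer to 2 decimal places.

12.84

L_S6450/L_S2405 = (0.333)²(0.451)⁴ = 0.004588.
F_S6450/F_S2405 = (L_S6450/L_S2405)/(d_S6450/d_S2405)² = 0.004588/625.0 = 7.340×10^-6.
m_S6450 − m_S2405 = −2.5 log₁₀(7.340×10^-6) = 12.84.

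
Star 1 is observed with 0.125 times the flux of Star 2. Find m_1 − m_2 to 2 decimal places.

2.26

m_1 − m_2 = −2.5 log₁₀(F_1/F_2) = −2.5 log₁₀(0.125) = −2.5 × (-0.903) = 2.258.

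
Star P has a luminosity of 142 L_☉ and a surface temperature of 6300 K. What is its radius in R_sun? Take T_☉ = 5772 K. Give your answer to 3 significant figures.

R/R_☉ = √(L/L_☉) / (T/T_☉)² = √(142) / (1.091)²
       = 11.92 / 1.191 = 10.00.

10.0 R_sun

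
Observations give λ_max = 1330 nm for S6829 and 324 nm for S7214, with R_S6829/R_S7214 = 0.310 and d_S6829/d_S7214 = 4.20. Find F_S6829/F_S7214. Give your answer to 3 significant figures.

1.92×10^-5

Wien's law: T_S6829/T_S7214 = λ_S7214/λ_S6829 = 324/1330 = 0.2436.
L_S6829/L_S7214 = (R_S6829/R_S7214)²(T_S6829/T_S7214)⁴ = (0.310)²(0.2436)⁴ = 3.385×10^-4.
F_S6829/F_S7214 = (L_S6829/L_S7214)/(d_S6829/d_S7214)² = 3.385×10^-4/(4.20)² = 1.919×10^-5.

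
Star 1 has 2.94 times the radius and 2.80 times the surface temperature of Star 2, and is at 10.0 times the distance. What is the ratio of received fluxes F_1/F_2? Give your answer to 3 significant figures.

L_1/L_2 = (R_1/R_2)²(T_1/T_2)⁴ = (2.94)² × (2.80)⁴ = 531.3.
F_1/F_2 = (L_1/L_2)/(d_1/d_2)² = 531.3 / (10.0)² = 5.313.

5.31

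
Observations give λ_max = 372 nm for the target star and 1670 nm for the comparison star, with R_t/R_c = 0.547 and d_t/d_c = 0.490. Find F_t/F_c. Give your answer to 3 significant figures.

Wien's law: T_t/T_c = λ_c/λ_t = 1670/372 = 4.489.
L_t/L_c = (R_t/R_c)²(T_t/T_c)⁴ = (0.547)²(4.489)⁴ = 121.5.
F_t/F_c = (L_t/L_c)/(d_t/d_c)² = 121.5/(0.490)² = 506.1.

506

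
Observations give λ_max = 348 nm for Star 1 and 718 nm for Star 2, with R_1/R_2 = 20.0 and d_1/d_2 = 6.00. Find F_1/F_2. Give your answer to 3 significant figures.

201

Wien's law: T_1/T_2 = λ_2/λ_1 = 718/348 = 2.063.
L_1/L_2 = (R_1/R_2)²(T_1/T_2)⁴ = (20.0)²(2.063)⁴ = 7248.
F_1/F_2 = (L_1/L_2)/(d_1/d_2)² = 7248/(6.00)² = 201.3.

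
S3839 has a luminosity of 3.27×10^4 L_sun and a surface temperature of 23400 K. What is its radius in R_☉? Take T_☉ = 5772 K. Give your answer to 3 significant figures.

R/R_☉ = √(L/L_☉) / (T/T_☉)² = √(3.27×10^4) / (4.054)²
       = 180.8 / 16.44 = 11.00.

11.0 R_☉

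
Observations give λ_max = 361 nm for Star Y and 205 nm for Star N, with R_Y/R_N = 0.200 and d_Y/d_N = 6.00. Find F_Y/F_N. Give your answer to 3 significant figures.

Wien's law: T_Y/T_N = λ_N/λ_Y = 205/361 = 0.5679.
L_Y/L_N = (R_Y/R_N)²(T_Y/T_N)⁴ = (0.200)²(0.5679)⁴ = 0.004160.
F_Y/F_N = (L_Y/L_N)/(d_Y/d_N)² = 0.004160/(6.00)² = 1.155×10^-4.

1.16×10^-4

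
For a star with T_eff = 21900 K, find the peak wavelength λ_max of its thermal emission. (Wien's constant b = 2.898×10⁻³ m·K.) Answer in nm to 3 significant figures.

λ_max = b/T = 2.898×10⁻³ / 21900 = 1.32×10^-7 m = 132.3 nm.

132 nm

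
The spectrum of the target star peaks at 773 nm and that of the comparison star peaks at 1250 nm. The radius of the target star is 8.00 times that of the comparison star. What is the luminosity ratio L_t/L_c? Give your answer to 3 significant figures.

Wien's law gives T ∝ 1/λ_max, so T_t/T_c = λ_c/λ_t = 1250/773 = 1.617.
Then L ∝ R²T⁴ gives L_t/L_c = (8.00)² × (1.617)⁴ = 64.00 × 6.838 = 437.6.

438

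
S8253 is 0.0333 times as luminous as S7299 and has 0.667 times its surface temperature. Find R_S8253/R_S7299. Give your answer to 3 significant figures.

L ∝ R²T⁴ gives R ∝ √L / T², so
R_S8253/R_S7299 = √(0.0333) / (0.667)² = 0.1825 / 0.4449 = 0.4102.

0.410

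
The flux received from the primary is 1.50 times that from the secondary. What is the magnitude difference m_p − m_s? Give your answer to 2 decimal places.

-0.44

m_p − m_s = −2.5 log₁₀(F_p/F_s) = −2.5 log₁₀(1.50) = −2.5 × (0.176) = -0.440.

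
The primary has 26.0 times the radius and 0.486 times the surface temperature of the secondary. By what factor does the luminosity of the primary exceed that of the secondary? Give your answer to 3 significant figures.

From the Stefan–Boltzmann law, L ∝ R²T⁴, so
L_p/L_s = (R_p/R_s)² (T_p/T_s)⁴ = (26.0)² × (0.486)⁴ = 676.0 × 0.05579 = 37.71.

37.7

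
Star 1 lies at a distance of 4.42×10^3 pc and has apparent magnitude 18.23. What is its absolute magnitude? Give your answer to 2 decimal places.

5.00

M = m − 5 log₁₀(d/10 pc) = 18.23 − 5 log₁₀(4.42×10^3/10)
  = 18.23 − 5 × 2.645 = 18.23 − 13.23 = 5.00.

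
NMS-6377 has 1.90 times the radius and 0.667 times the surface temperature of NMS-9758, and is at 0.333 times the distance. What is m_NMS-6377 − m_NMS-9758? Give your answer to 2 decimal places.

L_NMS-6377/L_NMS-9758 = (1.90)²(0.667)⁴ = 0.7145.
F_NMS-6377/F_NMS-9758 = (L_NMS-6377/L_NMS-9758)/(d_NMS-6377/d_NMS-9758)² = 0.7145/0.1109 = 6.444.
m_NMS-6377 − m_NMS-9758 = −2.5 log₁₀(6.444) = -2.02.

-2.02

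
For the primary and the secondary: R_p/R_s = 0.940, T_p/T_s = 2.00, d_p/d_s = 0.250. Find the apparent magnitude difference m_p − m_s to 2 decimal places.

-5.89

L_p/L_s = (0.940)²(2.00)⁴ = 14.14.
F_p/F_s = (L_p/L_s)/(d_p/d_s)² = 14.14/0.06250 = 226.2.
m_p − m_s = −2.5 log₁₀(226.2) = -5.89.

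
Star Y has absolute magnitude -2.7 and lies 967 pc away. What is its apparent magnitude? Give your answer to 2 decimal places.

m = M + 5 log₁₀(d/10 pc) = -2.7 + 5 log₁₀(967/10)
  = -2.7 + 5 × 1.985 = -2.7 + 9.93 = 7.23.

7.23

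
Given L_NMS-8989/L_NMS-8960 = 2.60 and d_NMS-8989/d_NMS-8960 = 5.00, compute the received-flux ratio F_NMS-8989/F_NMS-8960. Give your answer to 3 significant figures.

0.104

F = L/(4πd²), so F_NMS-8989/F_NMS-8960 = (L_NMS-8989/L_NMS-8960) / (d_NMS-8989/d_NMS-8960)²
= 2.60 / (5.00)² = 2.60 / 25.00 = 0.1040.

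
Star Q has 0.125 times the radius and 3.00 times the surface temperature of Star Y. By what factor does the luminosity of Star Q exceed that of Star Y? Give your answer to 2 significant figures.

1.3

From the Stefan–Boltzmann law, L ∝ R²T⁴, so
L_Q/L_Y = (R_Q/R_Y)² (T_Q/T_Y)⁴ = (0.125)² × (3.00)⁴ = 0.01562 × 81.00 = 1.266.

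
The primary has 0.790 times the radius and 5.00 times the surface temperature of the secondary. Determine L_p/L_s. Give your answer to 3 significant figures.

From the Stefan–Boltzmann law, L ∝ R²T⁴, so
L_p/L_s = (R_p/R_s)² (T_p/T_s)⁴ = (0.790)² × (5.00)⁴ = 0.6241 × 625.0 = 390.1.

390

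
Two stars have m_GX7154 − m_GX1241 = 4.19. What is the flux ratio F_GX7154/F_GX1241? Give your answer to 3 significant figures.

F_GX7154/F_GX1241 = 10^(−(m_GX7154 − m_GX1241)/2.5) = 10^(-4.19/2.5) = 10^-1.676 = 0.02109.

0.0211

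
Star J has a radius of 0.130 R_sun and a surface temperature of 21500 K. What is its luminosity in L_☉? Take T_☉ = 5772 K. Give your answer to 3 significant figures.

3.25 L_☉

L/L_☉ = (R/R_☉)² (T/T_☉)⁴ = (0.130)² × (21500/5772)⁴
       = 0.01690 × (3.725)⁴ = 0.01690 × 192.5 = 3.253.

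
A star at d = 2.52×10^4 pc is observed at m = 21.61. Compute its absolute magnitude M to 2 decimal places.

M = m − 5 log₁₀(d/10 pc) = 21.61 − 5 log₁₀(2.52×10^4/10)
  = 21.61 − 5 × 3.401 = 21.61 − 17.01 = 4.60.

4.60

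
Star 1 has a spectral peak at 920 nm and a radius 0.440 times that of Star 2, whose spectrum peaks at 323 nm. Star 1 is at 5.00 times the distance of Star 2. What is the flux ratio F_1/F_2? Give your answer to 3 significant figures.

1.18×10^-4

Wien's law: T_1/T_2 = λ_2/λ_1 = 323/920 = 0.3511.
L_1/L_2 = (R_1/R_2)²(T_1/T_2)⁴ = (0.440)²(0.3511)⁴ = 0.002941.
F_1/F_2 = (L_1/L_2)/(d_1/d_2)² = 0.002941/(5.00)² = 1.177×10^-4.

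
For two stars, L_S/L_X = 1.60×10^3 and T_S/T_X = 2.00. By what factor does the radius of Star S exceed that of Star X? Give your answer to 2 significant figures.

10

L ∝ R²T⁴ gives R ∝ √L / T², so
R_S/R_X = √(1.60×10^3) / (2.00)² = 40.00 / 4.000 = 10.00.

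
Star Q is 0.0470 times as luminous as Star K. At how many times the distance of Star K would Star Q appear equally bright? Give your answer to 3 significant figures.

0.217

Equal flux requires L_Q/d_Q² = L_K/d_K², so d_Q/d_K = √(L_Q/L_K)
= √(0.0470) = 0.2168.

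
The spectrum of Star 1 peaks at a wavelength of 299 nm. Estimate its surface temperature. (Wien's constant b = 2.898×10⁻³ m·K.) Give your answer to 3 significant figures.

9.69×10^3 K

T = b/λ_max = 2.898×10⁻³ / (299×10⁻⁹) = 9692 K.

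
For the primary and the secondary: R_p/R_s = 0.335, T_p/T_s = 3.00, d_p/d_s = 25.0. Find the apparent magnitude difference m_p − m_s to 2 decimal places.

L_p/L_s = (0.335)²(3.00)⁴ = 9.090.
F_p/F_s = (L_p/L_s)/(d_p/d_s)² = 9.090/625.0 = 0.01454.
m_p − m_s = −2.5 log₁₀(0.01454) = 4.59.

4.59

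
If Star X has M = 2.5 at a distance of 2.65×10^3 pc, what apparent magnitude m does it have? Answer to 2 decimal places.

14.62

m = M + 5 log₁₀(d/10 pc) = 2.5 + 5 log₁₀(2.65×10^3/10)
  = 2.5 + 5 × 2.423 = 2.5 + 12.12 = 14.62.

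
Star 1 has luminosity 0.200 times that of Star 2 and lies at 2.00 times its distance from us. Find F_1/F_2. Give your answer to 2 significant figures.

0.050

F = L/(4πd²), so F_1/F_2 = (L_1/L_2) / (d_1/d_2)²
= 0.200 / (2.00)² = 0.200 / 4.000 = 0.05000.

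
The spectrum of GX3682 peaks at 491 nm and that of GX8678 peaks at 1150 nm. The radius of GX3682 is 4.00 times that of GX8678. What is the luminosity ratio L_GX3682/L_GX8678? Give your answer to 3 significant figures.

Wien's law gives T ∝ 1/λ_max, so T_GX3682/T_GX8678 = λ_GX8678/λ_GX3682 = 1150/491 = 2.342.
Then L ∝ R²T⁴ gives L_GX3682/L_GX8678 = (4.00)² × (2.342)⁴ = 16.00 × 30.09 = 481.5.

481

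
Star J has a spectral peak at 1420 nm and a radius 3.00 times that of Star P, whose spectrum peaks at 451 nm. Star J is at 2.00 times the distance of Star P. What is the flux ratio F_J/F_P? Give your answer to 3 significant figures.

Wien's law: T_J/T_P = λ_P/λ_J = 451/1420 = 0.3176.
L_J/L_P = (R_J/R_P)²(T_J/T_P)⁴ = (3.00)²(0.3176)⁴ = 0.09158.
F_J/F_P = (L_J/L_P)/(d_J/d_P)² = 0.09158/(2.00)² = 0.02289.

0.0229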